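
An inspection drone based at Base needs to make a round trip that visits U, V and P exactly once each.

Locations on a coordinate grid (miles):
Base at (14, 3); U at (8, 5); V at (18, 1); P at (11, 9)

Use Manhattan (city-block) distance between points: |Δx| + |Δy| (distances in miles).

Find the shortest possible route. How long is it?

Minimum total distance: 36 miles.

There are 3 distinct closed tours to check (reversals are equivalent).
Base-U-V-P-Base: 8+14+15+9 = 46
Base-U-P-V-Base: 8+7+15+6 = 36
Base-V-U-P-Base: 6+14+7+9 = 36
The minimum is 36.
One optimal route: Base → U → P → V → Base (or its reverse).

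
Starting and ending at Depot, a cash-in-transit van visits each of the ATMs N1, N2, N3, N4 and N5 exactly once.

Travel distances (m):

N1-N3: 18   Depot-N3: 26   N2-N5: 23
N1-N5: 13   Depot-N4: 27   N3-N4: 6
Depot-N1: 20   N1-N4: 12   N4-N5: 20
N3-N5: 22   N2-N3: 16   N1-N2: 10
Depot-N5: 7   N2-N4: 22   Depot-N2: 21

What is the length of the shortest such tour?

Minimum total distance: 75 m.

Depot - N1 - N2 - N3 - N4 - N5 - Depot: 20+10+16+6+20+7 = 79
Depot - N1 - N2 - N3 - N5 - N4 - Depot: 20+10+16+22+20+27 = 115
Depot - N1 - N2 - N4 - N3 - N5 - Depot: 20+10+22+6+22+7 = 87
Depot - N1 - N2 - N4 - N5 - N3 - Depot: 20+10+22+20+22+26 = 120
Depot - N1 - N2 - N5 - N3 - N4 - Depot: 20+10+23+22+6+27 = 108
Depot - N1 - N2 - N5 - N4 - N3 - Depot: 20+10+23+20+6+26 = 105
Depot - N1 - N3 - N2 - N4 - N5 - Depot: 20+18+16+22+20+7 = 103
Depot - N1 - N3 - N2 - N5 - N4 - Depot: 20+18+16+23+20+27 = 124
Depot - N1 - N3 - N4 - N2 - N5 - Depot: 20+18+6+22+23+7 = 96
Depot - N1 - N3 - N4 - N5 - N2 - Depot: 20+18+6+20+23+21 = 108
Depot - N1 - N3 - N5 - N2 - N4 - Depot: 20+18+22+23+22+27 = 132
Depot - N1 - N3 - N5 - N4 - N2 - Depot: 20+18+22+20+22+21 = 123
Depot - N1 - N4 - N2 - N3 - N5 - Depot: 20+12+22+16+22+7 = 99
Depot - N1 - N4 - N2 - N5 - N3 - Depot: 20+12+22+23+22+26 = 125
… (46 more)
Depot - N2 - N3 - N4 - N1 - N5 - Depot: 21+16+6+12+13+7 = 75  ← best
The minimum is 75.
One optimal route: Depot → N2 → N3 → N4 → N1 → N5 → Depot (or its reverse).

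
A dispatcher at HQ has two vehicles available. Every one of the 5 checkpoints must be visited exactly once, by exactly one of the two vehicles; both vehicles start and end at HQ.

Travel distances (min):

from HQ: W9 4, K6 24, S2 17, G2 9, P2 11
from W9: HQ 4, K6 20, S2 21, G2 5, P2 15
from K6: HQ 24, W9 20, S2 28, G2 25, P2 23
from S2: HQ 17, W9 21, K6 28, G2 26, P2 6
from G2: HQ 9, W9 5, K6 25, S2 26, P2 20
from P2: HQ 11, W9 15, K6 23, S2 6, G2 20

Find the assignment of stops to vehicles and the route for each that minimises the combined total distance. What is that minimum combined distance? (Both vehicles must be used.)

87 min — the smallest possible combined total.

Try each way of splitting the stops between the two vehicles (each non-empty) and, for each split, find the best tour for each vehicle:
  {W9} + {K6, S2, G2, P2}: 8 + 79 = 87
  {K6} + {W9, S2, G2, P2}: 48 + 52 = 100
  {W9, K6} + {S2, G2, P2}: 48 + 52 = 100
  {S2} + {W9, K6, G2, P2}: 34 + 68 = 102
  {W9, S2} + {K6, G2, P2}: 42 + 68 = 110
  {K6, S2} + {W9, G2, P2}: 69 + 40 = 109
  … (15 splits in total)
Best: vehicle 1 HQ → W9 → HQ = 8; vehicle 2 HQ → G2 → K6 → S2 → P2 → HQ = 79; combined 87.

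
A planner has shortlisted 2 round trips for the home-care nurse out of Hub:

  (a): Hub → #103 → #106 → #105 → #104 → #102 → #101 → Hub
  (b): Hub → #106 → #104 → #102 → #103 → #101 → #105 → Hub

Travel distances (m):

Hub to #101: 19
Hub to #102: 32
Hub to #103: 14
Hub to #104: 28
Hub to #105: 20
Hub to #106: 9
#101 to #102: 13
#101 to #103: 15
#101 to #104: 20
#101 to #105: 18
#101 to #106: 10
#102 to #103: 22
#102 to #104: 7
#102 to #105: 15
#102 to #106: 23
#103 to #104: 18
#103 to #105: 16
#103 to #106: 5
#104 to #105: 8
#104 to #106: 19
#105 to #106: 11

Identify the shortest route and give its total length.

77 m — (a) is the shortest.

(a): 14 + 5 + 11 + 8 + 7 + 13 + 19 = 77
(b): 9 + 19 + 7 + 22 + 15 + 18 + 20 = 110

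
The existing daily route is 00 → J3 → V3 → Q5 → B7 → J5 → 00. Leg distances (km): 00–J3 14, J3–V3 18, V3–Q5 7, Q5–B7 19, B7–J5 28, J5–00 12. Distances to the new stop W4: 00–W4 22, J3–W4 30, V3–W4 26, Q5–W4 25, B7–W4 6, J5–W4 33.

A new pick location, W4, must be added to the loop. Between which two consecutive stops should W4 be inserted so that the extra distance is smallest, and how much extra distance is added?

Insertion cost between consecutive stops i–j is d(i,W4) + d(W4,j) − d(i,j):
  between 00 and J3: 22 + 30 − 14 = 38
  between J3 and V3: 30 + 26 − 18 = 38
  between V3 and Q5: 26 + 25 − 7 = 44
  between Q5 and B7: 25 + 6 − 19 = 12
  between B7 and J5: 6 + 33 − 28 = 11
  between J5 and 00: 33 + 22 − 12 = 43
Cheapest insertion is between B7 and J5, adding 11.
New total = 98 + 11 = 109.

+11 km — insert W4 between B7 and J5.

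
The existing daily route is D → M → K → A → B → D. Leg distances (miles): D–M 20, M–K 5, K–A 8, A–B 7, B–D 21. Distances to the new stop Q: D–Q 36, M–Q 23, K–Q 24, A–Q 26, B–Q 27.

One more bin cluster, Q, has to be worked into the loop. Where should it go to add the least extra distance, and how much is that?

Insertion cost between consecutive stops i–j is d(i,Q) + d(Q,j) − d(i,j):
  between D and M: 36 + 23 − 20 = 39
  between M and K: 23 + 24 − 5 = 42
  between K and A: 24 + 26 − 8 = 42
  between A and B: 26 + 27 − 7 = 46
  between B and D: 27 + 36 − 21 = 42
Cheapest insertion is between D and M, adding 39.
New total = 61 + 39 = 100.

Adding 39 miles by placing Q on the D–M leg.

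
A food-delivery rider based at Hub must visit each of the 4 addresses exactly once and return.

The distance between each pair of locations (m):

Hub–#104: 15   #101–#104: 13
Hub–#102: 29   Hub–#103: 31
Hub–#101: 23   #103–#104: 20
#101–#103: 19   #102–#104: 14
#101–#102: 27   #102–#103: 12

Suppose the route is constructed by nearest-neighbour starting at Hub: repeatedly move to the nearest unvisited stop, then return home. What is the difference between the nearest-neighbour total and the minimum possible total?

5 m longer than the optimal tour.

Hub: #104=15, #101=23, #102=29, #103=31 ⇒ #104
#104: #101=13, #102=14, #103=20 ⇒ #101
#101: #103=19, #102=27 ⇒ #103
#103: #102=12 ⇒ #102
NN route Hub → #104 → #101 → #103 → #102 → Hub costs 88.
Optimal: Hub → #101 → #103 → #102 → #104 → Hub costs 83 (by enumerating all 12 distinct tours).
Excess = 88 − 83 = 5.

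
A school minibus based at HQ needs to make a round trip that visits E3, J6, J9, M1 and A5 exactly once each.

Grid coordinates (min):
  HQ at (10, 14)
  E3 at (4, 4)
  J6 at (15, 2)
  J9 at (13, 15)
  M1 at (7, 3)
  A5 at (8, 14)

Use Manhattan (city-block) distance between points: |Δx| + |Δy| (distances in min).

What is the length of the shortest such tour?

Minimum total distance: 48 min.

HQ→E3→J6→J9→M1→A5→HQ: 16+13+15+18+12+2 = 76
HQ→E3→J6→J9→A5→M1→HQ: 16+13+15+6+12+14 = 76
HQ→E3→J6→M1→J9→A5→HQ: 16+13+9+18+6+2 = 64
HQ→E3→J6→M1→A5→J9→HQ: 16+13+9+12+6+4 = 60
HQ→E3→J6→A5→J9→M1→HQ: 16+13+19+6+18+14 = 86
HQ→E3→J6→A5→M1→J9→HQ: 16+13+19+12+18+4 = 82
HQ→E3→J9→J6→M1→A5→HQ: 16+20+15+9+12+2 = 74
HQ→E3→J9→J6→A5→M1→HQ: 16+20+15+19+12+14 = 96
HQ→E3→J9→M1→J6→A5→HQ: 16+20+18+9+19+2 = 84
HQ→E3→J9→M1→A5→J6→HQ: 16+20+18+12+19+17 = 102
HQ→E3→J9→A5→J6→M1→HQ: 16+20+6+19+9+14 = 84
HQ→E3→J9→A5→M1→J6→HQ: 16+20+6+12+9+17 = 80
HQ→E3→M1→J6→J9→A5→HQ: 16+4+9+15+6+2 = 52
HQ→E3→M1→J6→A5→J9→HQ: 16+4+9+19+6+4 = 58
… (46 more)
HQ→J9→J6→M1→E3→A5→HQ: 4+15+9+4+14+2 = 48  ← best
The minimum is 48.
One optimal route: HQ → J9 → J6 → M1 → E3 → A5 → HQ (or its reverse).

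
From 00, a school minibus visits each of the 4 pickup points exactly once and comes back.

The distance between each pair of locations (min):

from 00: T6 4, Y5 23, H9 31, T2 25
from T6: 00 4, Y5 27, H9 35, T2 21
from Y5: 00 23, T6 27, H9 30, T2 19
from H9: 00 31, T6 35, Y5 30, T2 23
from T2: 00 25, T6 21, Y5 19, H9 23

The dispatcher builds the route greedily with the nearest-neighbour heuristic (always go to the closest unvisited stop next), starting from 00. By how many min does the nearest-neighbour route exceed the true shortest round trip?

From 00: T6=4, Y5=23, T2=25, H9=31 → choose T6 (4).
From T6: T2=21, Y5=27, H9=35 → choose T2 (21).
From T2: Y5=19, H9=23 → choose Y5 (19).
From Y5: H9=30 → choose H9 (30).
NN route 00 → T6 → T2 → Y5 → H9 → 00 costs 105.
Optimal: 00 → T6 → T2 → H9 → Y5 → 00 costs 101 (by enumerating all 12 distinct tours).
Excess = 105 − 101 = 4.

Excess over optimum: 4 min.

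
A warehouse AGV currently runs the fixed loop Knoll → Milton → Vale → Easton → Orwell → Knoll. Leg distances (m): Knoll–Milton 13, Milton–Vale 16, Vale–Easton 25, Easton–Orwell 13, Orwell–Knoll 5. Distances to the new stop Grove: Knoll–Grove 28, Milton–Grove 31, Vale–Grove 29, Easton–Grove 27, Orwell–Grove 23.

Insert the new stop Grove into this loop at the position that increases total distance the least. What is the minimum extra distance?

Insertion cost between consecutive stops i–j is d(i,Grove) + d(Grove,j) − d(i,j):
  between Knoll and Milton: 28 + 31 − 13 = 46
  between Milton and Vale: 31 + 29 − 16 = 44
  between Vale and Easton: 29 + 27 − 25 = 31
  between Easton and Orwell: 27 + 23 − 13 = 37
  between Orwell and Knoll: 23 + 28 − 5 = 46
Cheapest insertion is between Vale and Easton, adding 31.
New total = 72 + 31 = 103.

+31 m — insert Grove between Vale and Easton.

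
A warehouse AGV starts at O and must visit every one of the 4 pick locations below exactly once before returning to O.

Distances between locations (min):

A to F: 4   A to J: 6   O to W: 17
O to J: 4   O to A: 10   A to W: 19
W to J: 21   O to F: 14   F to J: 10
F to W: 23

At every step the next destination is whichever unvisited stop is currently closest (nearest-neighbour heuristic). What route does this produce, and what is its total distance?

Nearest-neighbour total = 54 min; route O → J → A → F → W → O.

From O: distances to unvisited — J=4, A=10, F=14, W=17. Nearest is J (4).
From J: distances to unvisited — A=6, F=10, W=21. Nearest is A (6).
From A: distances to unvisited — F=4, W=19. Nearest is F (4).
From F: distances to unvisited — W=23. Nearest is W (23).
Return W→O: 17.
Total = 4 + 6 + 4 + 23 + 17 = 54.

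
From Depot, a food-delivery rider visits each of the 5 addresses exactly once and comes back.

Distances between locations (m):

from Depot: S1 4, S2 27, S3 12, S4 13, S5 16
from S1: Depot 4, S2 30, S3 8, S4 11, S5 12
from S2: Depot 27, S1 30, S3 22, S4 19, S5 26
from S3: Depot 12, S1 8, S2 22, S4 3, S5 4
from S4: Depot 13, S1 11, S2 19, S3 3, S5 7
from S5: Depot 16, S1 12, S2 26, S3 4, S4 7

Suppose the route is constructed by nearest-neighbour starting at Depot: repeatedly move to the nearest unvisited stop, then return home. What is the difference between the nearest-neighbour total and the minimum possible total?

Depot: S1=4, S3=12, S4=13, S5=16, S2=27 ⇒ S1
S1: S3=8, S4=11, S5=12, S2=30 ⇒ S3
S3: S4=3, S5=4, S2=22 ⇒ S4
S4: S5=7, S2=19 ⇒ S5
S5: S2=26 ⇒ S2
NN route Depot → S1 → S3 → S4 → S5 → S2 → Depot costs 75.
Optimal: Depot → S1 → S3 → S5 → S4 → S2 → Depot costs 69 (by enumerating all 60 distinct tours).
Excess = 75 − 69 = 6.

The nearest-neighbour route is 6 m longer than optimal.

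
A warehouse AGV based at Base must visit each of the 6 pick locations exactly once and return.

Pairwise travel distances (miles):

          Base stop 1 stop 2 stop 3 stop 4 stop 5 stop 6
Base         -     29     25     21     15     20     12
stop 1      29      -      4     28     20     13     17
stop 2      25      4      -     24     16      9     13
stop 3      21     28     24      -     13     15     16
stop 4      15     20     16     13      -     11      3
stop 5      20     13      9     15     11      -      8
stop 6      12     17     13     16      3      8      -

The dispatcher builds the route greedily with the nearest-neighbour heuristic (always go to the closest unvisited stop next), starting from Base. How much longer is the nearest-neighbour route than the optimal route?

4 miles longer than the optimal tour.

Base: stop 6=12, stop 4=15, stop 5=20, stop 3=21, stop 2=25, stop 1=29 ⇒ stop 6
stop 6: stop 4=3, stop 5=8, stop 2=13, stop 3=16, stop 1=17 ⇒ stop 4
stop 4: stop 5=11, stop 3=13, stop 2=16, stop 1=20 ⇒ stop 5
stop 5: stop 2=9, stop 1=13, stop 3=15 ⇒ stop 2
stop 2: stop 1=4, stop 3=24 ⇒ stop 1
stop 1: stop 3=28 ⇒ stop 3
NN route Base → stop 6 → stop 4 → stop 5 → stop 2 → stop 1 → stop 3 → Base costs 88.
Optimal: Base → stop 3 → stop 5 → stop 1 → stop 2 → stop 4 → stop 6 → Base costs 84 (by enumerating all 360 distinct tours).
Excess = 88 − 84 = 4.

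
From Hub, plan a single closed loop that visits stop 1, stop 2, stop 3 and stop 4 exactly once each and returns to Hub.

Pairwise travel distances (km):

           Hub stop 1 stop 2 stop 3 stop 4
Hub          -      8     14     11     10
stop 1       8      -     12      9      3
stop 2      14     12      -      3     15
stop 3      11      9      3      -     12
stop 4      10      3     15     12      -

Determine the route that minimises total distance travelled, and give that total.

Minimum total distance: 39 km.

Hub → stop 1 → stop 2 → stop 3 → stop 4 → Hub: 8+12+3+12+10 = 45
Hub → stop 1 → stop 2 → stop 4 → stop 3 → Hub: 8+12+15+12+11 = 58
Hub → stop 1 → stop 3 → stop 2 → stop 4 → Hub: 8+9+3+15+10 = 45
Hub → stop 1 → stop 3 → stop 4 → stop 2 → Hub: 8+9+12+15+14 = 58
Hub → stop 1 → stop 4 → stop 2 → stop 3 → Hub: 8+3+15+3+11 = 40
Hub → stop 1 → stop 4 → stop 3 → stop 2 → Hub: 8+3+12+3+14 = 40
Hub → stop 2 → stop 1 → stop 3 → stop 4 → Hub: 14+12+9+12+10 = 57
Hub → stop 2 → stop 1 → stop 4 → stop 3 → Hub: 14+12+3+12+11 = 52
Hub → stop 2 → stop 3 → stop 1 → stop 4 → Hub: 14+3+9+3+10 = 39
Hub → stop 2 → stop 4 → stop 1 → stop 3 → Hub: 14+15+3+9+11 = 52
Hub → stop 3 → stop 1 → stop 2 → stop 4 → Hub: 11+9+12+15+10 = 57
Hub → stop 3 → stop 2 → stop 1 → stop 4 → Hub: 11+3+12+3+10 = 39
The minimum is 39.
One optimal route: Hub → stop 2 → stop 3 → stop 1 → stop 4 → Hub (or its reverse).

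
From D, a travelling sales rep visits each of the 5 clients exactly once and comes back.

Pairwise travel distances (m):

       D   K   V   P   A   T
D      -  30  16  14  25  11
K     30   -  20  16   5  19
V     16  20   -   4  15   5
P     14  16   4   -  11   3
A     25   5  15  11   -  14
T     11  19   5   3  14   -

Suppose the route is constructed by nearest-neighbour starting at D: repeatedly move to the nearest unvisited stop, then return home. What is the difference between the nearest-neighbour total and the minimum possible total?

D: T=11, P=14, V=16, A=25, K=30 ⇒ T
T: P=3, V=5, A=14, K=19 ⇒ P
P: V=4, A=11, K=16 ⇒ V
V: A=15, K=20 ⇒ A
A: K=5 ⇒ K
NN route D → T → P → V → A → K → D costs 68.
Optimal: D → K → A → P → V → T → D costs 66 (by enumerating all 60 distinct tours).
Excess = 68 − 66 = 2.

2 m longer than the optimal tour.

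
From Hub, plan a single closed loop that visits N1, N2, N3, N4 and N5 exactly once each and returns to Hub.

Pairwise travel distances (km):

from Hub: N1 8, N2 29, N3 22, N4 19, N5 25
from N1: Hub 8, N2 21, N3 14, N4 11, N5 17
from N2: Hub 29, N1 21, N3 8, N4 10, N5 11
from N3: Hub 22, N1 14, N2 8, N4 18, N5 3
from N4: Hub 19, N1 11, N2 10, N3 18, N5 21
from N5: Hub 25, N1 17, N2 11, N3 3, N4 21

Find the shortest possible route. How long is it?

Minimum total distance: 65 km.

There are 60 distinct closed tours to check (reversals are equivalent).
Hub → N1 → N2 → N3 → N4 → N5 → Hub: 8+21+8+18+21+25 = 101
Hub → N1 → N2 → N3 → N5 → N4 → Hub: 8+21+8+3+21+19 = 80
Hub → N1 → N2 → N4 → N3 → N5 → Hub: 8+21+10+18+3+25 = 85
Hub → N1 → N2 → N4 → N5 → N3 → Hub: 8+21+10+21+3+22 = 85
Hub → N1 → N2 → N5 → N3 → N4 → Hub: 8+21+11+3+18+19 = 80
Hub → N1 → N2 → N5 → N4 → N3 → Hub: 8+21+11+21+18+22 = 101
Hub → N1 → N3 → N2 → N4 → N5 → Hub: 8+14+8+10+21+25 = 86
Hub → N1 → N3 → N2 → N5 → N4 → Hub: 8+14+8+11+21+19 = 81
Hub → N1 → N3 → N4 → N2 → N5 → Hub: 8+14+18+10+11+25 = 86
Hub → N1 → N3 → N4 → N5 → N2 → Hub: 8+14+18+21+11+29 = 101
Hub → N1 → N3 → N5 → N2 → N4 → Hub: 8+14+3+11+10+19 = 65
Hub → N1 → N3 → N5 → N4 → N2 → Hub: 8+14+3+21+10+29 = 85
Hub → N1 → N4 → N2 → N3 → N5 → Hub: 8+11+10+8+3+25 = 65
Hub → N1 → N4 → N2 → N5 → N3 → Hub: 8+11+10+11+3+22 = 65
… (46 more)
The minimum is 65.
One optimal route: Hub → N1 → N3 → N5 → N2 → N4 → Hub (or its reverse).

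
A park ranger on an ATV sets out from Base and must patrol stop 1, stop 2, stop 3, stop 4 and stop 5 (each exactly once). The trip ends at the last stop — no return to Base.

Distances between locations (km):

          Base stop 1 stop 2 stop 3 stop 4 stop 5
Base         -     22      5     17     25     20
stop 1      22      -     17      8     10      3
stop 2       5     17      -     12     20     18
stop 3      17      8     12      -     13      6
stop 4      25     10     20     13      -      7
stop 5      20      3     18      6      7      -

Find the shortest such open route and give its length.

35 km — the minimum one-way total.

There are 5! = 120 possible orderings.
Base→stop 1→stop 2→stop 3→stop 4→stop 5: 22+17+12+13+7 = 71
Base→stop 1→stop 2→stop 3→stop 5→stop 4: 22+17+12+6+7 = 64
Base→stop 1→stop 2→stop 4→stop 3→stop 5: 22+17+20+13+6 = 78
Base→stop 1→stop 2→stop 4→stop 5→stop 3: 22+17+20+7+6 = 72
Base→stop 1→stop 2→stop 5→stop 3→stop 4: 22+17+18+6+13 = 76
Base→stop 1→stop 2→stop 5→stop 4→stop 3: 22+17+18+7+13 = 77
Base→stop 1→stop 3→stop 2→stop 4→stop 5: 22+8+12+20+7 = 69
Base→stop 1→stop 3→stop 2→stop 5→stop 4: 22+8+12+18+7 = 67
Base→stop 1→stop 3→stop 4→stop 2→stop 5: 22+8+13+20+18 = 81
Base→stop 1→stop 3→stop 4→stop 5→stop 2: 22+8+13+7+18 = 68
Base→stop 1→stop 3→stop 5→stop 2→stop 4: 22+8+6+18+20 = 74
Base→stop 1→stop 3→stop 5→stop 4→stop 2: 22+8+6+7+20 = 63
Base→stop 1→stop 4→stop 2→stop 3→stop 5: 22+10+20+12+6 = 70
Base→stop 1→stop 4→stop 2→stop 5→stop 3: 22+10+20+18+6 = 76
… (106 more)
Base→stop 2→stop 3→stop 1→stop 5→stop 4: 5+12+8+3+7 = 35  ← best
The minimum is 35.
One shortest path: Base → stop 2 → stop 3 → stop 1 → stop 5 → stop 4.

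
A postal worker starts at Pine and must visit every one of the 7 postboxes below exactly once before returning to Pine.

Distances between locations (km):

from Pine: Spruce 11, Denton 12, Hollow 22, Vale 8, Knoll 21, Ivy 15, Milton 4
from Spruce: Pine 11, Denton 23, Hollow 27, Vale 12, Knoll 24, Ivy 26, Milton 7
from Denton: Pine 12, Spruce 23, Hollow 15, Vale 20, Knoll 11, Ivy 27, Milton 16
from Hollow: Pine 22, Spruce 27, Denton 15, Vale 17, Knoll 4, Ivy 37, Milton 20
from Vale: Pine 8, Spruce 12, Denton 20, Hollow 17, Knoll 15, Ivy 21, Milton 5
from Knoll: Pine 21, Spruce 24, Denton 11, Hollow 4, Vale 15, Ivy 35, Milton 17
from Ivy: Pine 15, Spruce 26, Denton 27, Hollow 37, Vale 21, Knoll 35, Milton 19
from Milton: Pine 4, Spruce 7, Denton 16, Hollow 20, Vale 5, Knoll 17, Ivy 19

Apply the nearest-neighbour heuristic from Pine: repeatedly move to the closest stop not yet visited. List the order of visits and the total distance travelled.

Pine → [Milton:4 / Vale:8 / Spruce:11 / Denton:12 / Ivy:15 / Knoll:21 / Hollow:22] → Milton (4)
Milton → [Vale:5 / Spruce:7 / Denton:16 / Knoll:17 / Ivy:19 / Hollow:20] → Vale (5)
Vale → [Spruce:12 / Knoll:15 / Hollow:17 / Denton:20 / Ivy:21] → Spruce (12)
Spruce → [Denton:23 / Knoll:24 / Ivy:26 / Hollow:27] → Denton (23)
Denton → [Knoll:11 / Hollow:15 / Ivy:27] → Knoll (11)
Knoll → [Hollow:4 / Ivy:35] → Hollow (4)
Hollow → [Ivy:37] → Ivy (37)
Return Ivy→Pine: 15.
Total = 4 + 5 + 12 + 23 + 11 + 4 + 37 + 15 = 111.

Total distance 111 km via the nearest-neighbour route Pine → Milton → Vale → Spruce → Denton → Knoll → Hollow → Ivy → Pine.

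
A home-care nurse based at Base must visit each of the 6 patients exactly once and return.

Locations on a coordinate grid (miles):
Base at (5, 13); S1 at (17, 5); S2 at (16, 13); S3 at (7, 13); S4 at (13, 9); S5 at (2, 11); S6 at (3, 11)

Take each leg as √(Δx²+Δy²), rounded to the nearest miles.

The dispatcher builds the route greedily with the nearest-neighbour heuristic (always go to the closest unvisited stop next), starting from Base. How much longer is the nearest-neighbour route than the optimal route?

Base: S3=2, S6=3, S5=4, S4=9, S2=11, S1=14 ⇒ S3
S3: S6=4, S5=5, S4=7, S2=9, S1=13 ⇒ S6
S6: S5=1, S4=10, S2=13, S1=15 ⇒ S5
S5: S4=11, S2=14, S1=16 ⇒ S4
S4: S2=5, S1=6 ⇒ S2
S2: S1=8 ⇒ S1
NN route Base → S3 → S6 → S5 → S4 → S2 → S1 → Base costs 45.
Optimal: Base → S3 → S2 → S1 → S4 → S5 → S6 → Base costs 40 (by enumerating all 360 distinct tours).
Excess = 45 − 40 = 5.

5 miles longer than the optimal tour.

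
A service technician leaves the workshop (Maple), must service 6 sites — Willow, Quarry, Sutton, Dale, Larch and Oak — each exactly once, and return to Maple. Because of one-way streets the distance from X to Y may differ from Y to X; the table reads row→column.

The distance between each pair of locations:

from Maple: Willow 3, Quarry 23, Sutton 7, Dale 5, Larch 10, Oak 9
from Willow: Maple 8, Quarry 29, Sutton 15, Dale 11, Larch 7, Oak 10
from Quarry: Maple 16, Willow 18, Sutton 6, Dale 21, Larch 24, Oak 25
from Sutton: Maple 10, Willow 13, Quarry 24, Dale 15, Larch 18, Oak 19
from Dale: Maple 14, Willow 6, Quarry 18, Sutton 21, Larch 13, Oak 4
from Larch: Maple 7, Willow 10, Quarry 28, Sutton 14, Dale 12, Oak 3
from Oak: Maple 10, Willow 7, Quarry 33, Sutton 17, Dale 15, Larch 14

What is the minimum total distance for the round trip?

Minimum total distance: 62.

Maple-Willow-Quarry-Sutton-Dale-Larch-Oak-Maple: 3+29+6+15+13+3+10 = 79
Maple-Willow-Quarry-Sutton-Dale-Oak-Larch-Maple: 3+29+6+15+4+14+7 = 78
Maple-Willow-Quarry-Sutton-Larch-Dale-Oak-Maple: 3+29+6+18+12+4+10 = 82
Maple-Willow-Quarry-Sutton-Larch-Oak-Dale-Maple: 3+29+6+18+3+15+14 = 88
Maple-Willow-Quarry-Sutton-Oak-Dale-Larch-Maple: 3+29+6+19+15+13+7 = 92
Maple-Willow-Quarry-Sutton-Oak-Larch-Dale-Maple: 3+29+6+19+14+12+14 = 97
Maple-Willow-Quarry-Dale-Sutton-Larch-Oak-Maple: 3+29+21+21+18+3+10 = 105
Maple-Willow-Quarry-Dale-Sutton-Oak-Larch-Maple: 3+29+21+21+19+14+7 = 114
… (712 more)
Maple-Willow-Larch-Oak-Dale-Quarry-Sutton-Maple: 3+7+3+15+18+6+10 = 62  ← best
The minimum is 62.
One optimal route: Maple → Willow → Larch → Oak → Dale → Quarry → Sutton → Maple.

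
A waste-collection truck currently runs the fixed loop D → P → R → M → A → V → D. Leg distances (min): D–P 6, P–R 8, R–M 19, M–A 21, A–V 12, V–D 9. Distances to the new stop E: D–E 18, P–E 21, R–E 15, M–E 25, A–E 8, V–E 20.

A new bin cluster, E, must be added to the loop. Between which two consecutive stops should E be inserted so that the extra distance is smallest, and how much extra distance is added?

Insertion cost between consecutive stops i–j is d(i,E) + d(E,j) − d(i,j):
  between D and P: 18 + 21 − 6 = 33
  between P and R: 21 + 15 − 8 = 28
  between R and M: 15 + 25 − 19 = 21
  between M and A: 25 + 8 − 21 = 12
  between A and V: 8 + 20 − 12 = 16
  between V and D: 20 + 18 − 9 = 29
Cheapest insertion is between M and A, adding 12.
New total = 75 + 12 = 87.

Minimum extra distance: 12 min, inserting E between M and A.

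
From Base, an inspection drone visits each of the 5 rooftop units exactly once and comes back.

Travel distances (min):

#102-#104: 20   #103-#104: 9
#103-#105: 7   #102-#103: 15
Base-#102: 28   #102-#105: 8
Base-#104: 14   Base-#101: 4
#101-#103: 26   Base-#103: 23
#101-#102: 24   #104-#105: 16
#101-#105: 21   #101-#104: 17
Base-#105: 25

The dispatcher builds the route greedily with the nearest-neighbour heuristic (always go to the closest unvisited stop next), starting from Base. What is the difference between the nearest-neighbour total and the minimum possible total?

From Base: #101=4, #104=14, #103=23, #105=25, #102=28 → choose #101 (4).
From #101: #104=17, #105=21, #102=24, #103=26 → choose #104 (17).
From #104: #103=9, #105=16, #102=20 → choose #103 (9).
From #103: #105=7, #102=15 → choose #105 (7).
From #105: #102=8 → choose #102 (8).
NN route Base → #101 → #104 → #103 → #105 → #102 → Base costs 73.
Optimal: Base → #101 → #102 → #105 → #103 → #104 → Base costs 66 (by enumerating all 60 distinct tours).
Excess = 73 − 66 = 7.

The nearest-neighbour route is 7 min longer than optimal.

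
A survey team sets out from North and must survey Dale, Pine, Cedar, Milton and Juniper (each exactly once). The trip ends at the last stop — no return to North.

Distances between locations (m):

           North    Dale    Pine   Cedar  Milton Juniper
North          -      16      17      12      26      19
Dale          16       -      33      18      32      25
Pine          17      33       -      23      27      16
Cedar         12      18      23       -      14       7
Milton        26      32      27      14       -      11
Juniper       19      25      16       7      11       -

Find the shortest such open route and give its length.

There are 5! = 120 possible orderings.
North → Dale → Pine → Cedar → Milton → Juniper: 16+33+23+14+11 = 97
North → Dale → Pine → Cedar → Juniper → Milton: 16+33+23+7+11 = 90
North → Dale → Pine → Milton → Cedar → Juniper: 16+33+27+14+7 = 97
North → Dale → Pine → Milton → Juniper → Cedar: 16+33+27+11+7 = 94
North → Dale → Pine → Juniper → Cedar → Milton: 16+33+16+7+14 = 86
North → Dale → Pine → Juniper → Milton → Cedar: 16+33+16+11+14 = 90
North → Dale → Cedar → Pine → Milton → Juniper: 16+18+23+27+11 = 95
North → Dale → Cedar → Pine → Juniper → Milton: 16+18+23+16+11 = 84
North → Dale → Cedar → Milton → Pine → Juniper: 16+18+14+27+16 = 91
North → Dale → Cedar → Milton → Juniper → Pine: 16+18+14+11+16 = 75
North → Dale → Cedar → Juniper → Pine → Milton: 16+18+7+16+27 = 84
North → Dale → Cedar → Juniper → Milton → Pine: 16+18+7+11+27 = 79
North → Dale → Milton → Pine → Cedar → Juniper: 16+32+27+23+7 = 105
North → Dale → Milton → Pine → Juniper → Cedar: 16+32+27+16+7 = 98
… (106 more)
The minimum is 75.
One shortest path: North → Dale → Cedar → Milton → Juniper → Pine.

Minimum one-way distance = 75 m.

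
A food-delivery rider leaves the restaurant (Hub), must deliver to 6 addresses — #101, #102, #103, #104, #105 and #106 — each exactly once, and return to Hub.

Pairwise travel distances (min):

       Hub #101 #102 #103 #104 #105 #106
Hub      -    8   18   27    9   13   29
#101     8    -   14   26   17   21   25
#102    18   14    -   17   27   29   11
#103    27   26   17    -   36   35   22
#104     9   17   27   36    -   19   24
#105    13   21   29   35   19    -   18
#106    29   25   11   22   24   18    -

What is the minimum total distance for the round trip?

Hub→#101→#102→#103→#104→#105→#106→Hub: 8+14+17+36+19+18+29 = 141
Hub→#101→#102→#103→#104→#106→#105→Hub: 8+14+17+36+24+18+13 = 130
Hub→#101→#102→#103→#105→#104→#106→Hub: 8+14+17+35+19+24+29 = 146
Hub→#101→#102→#103→#105→#106→#104→Hub: 8+14+17+35+18+24+9 = 125
Hub→#101→#102→#103→#106→#104→#105→Hub: 8+14+17+22+24+19+13 = 117
Hub→#101→#102→#103→#106→#105→#104→Hub: 8+14+17+22+18+19+9 = 107
Hub→#101→#102→#104→#103→#105→#106→Hub: 8+14+27+36+35+18+29 = 167
Hub→#101→#102→#104→#103→#106→#105→Hub: 8+14+27+36+22+18+13 = 138
… (352 more)
The minimum is 107.
One optimal route: Hub → #101 → #102 → #103 → #106 → #105 → #104 → Hub (or its reverse).

Shortest round trip = 107 min.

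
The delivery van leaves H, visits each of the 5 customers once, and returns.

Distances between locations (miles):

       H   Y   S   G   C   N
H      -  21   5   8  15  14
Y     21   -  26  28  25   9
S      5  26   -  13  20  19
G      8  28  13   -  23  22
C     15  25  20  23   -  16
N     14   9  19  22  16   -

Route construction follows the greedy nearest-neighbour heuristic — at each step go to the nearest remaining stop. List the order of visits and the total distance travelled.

H → [S:5 / G:8 / N:14 / C:15 / Y:21] → S (5)
S → [G:13 / N:19 / C:20 / Y:26] → G (13)
G → [N:22 / C:23 / Y:28] → N (22)
N → [Y:9 / C:16] → Y (9)
Y → [C:25] → C (25)
Return C→H: 15.
Total = 5 + 13 + 22 + 9 + 25 + 15 = 89.

Nearest-neighbour total = 89 miles; route H → S → G → N → Y → C → H.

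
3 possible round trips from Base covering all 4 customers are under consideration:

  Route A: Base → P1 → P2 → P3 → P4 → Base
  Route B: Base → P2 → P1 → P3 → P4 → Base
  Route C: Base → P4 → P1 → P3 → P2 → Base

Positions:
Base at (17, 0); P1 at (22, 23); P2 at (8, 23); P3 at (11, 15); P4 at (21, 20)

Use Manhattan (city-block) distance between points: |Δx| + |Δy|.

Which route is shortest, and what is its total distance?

Shortest is Route C, total 90.

Route A: 28 + 14 + 11 + 15 + 24 = 92
Route B: 32 + 14 + 19 + 15 + 24 = 104
Route C: 24 + 4 + 19 + 11 + 32 = 90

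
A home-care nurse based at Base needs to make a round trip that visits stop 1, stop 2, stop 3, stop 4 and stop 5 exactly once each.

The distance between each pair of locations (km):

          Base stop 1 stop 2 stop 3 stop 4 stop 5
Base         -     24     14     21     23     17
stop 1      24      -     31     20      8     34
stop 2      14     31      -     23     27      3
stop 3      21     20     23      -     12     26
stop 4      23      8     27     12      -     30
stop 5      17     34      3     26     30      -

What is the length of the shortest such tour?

87 km — the shortest possible round trip.

Base→stop 1→stop 2→stop 3→stop 4→stop 5→Base: 24+31+23+12+30+17 = 137
Base→stop 1→stop 2→stop 3→stop 5→stop 4→Base: 24+31+23+26+30+23 = 157
Base→stop 1→stop 2→stop 4→stop 3→stop 5→Base: 24+31+27+12+26+17 = 137
Base→stop 1→stop 2→stop 4→stop 5→stop 3→Base: 24+31+27+30+26+21 = 159
Base→stop 1→stop 2→stop 5→stop 3→stop 4→Base: 24+31+3+26+12+23 = 119
Base→stop 1→stop 2→stop 5→stop 4→stop 3→Base: 24+31+3+30+12+21 = 121
Base→stop 1→stop 3→stop 2→stop 4→stop 5→Base: 24+20+23+27+30+17 = 141
Base→stop 1→stop 3→stop 2→stop 5→stop 4→Base: 24+20+23+3+30+23 = 123
Base→stop 1→stop 3→stop 4→stop 2→stop 5→Base: 24+20+12+27+3+17 = 103
Base→stop 1→stop 3→stop 4→stop 5→stop 2→Base: 24+20+12+30+3+14 = 103
Base→stop 1→stop 3→stop 5→stop 2→stop 4→Base: 24+20+26+3+27+23 = 123
Base→stop 1→stop 3→stop 5→stop 4→stop 2→Base: 24+20+26+30+27+14 = 141
Base→stop 1→stop 4→stop 2→stop 3→stop 5→Base: 24+8+27+23+26+17 = 125
Base→stop 1→stop 4→stop 2→stop 5→stop 3→Base: 24+8+27+3+26+21 = 109
… (46 more)
Base→stop 1→stop 4→stop 3→stop 2→stop 5→Base: 24+8+12+23+3+17 = 87  ← best
The minimum is 87.
One optimal route: Base → stop 1 → stop 4 → stop 3 → stop 2 → stop 5 → Base (or its reverse).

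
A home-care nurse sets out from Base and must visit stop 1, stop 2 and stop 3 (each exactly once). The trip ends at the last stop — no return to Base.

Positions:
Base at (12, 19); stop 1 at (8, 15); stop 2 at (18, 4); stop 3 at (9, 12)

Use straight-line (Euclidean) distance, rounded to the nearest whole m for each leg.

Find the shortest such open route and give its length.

21 m — the minimum one-way total.

There are 3! = 6 possible orderings.
Base → stop 1 → stop 2 → stop 3: 6+15+12 = 33
Base → stop 1 → stop 3 → stop 2: 6+3+12 = 21
Base → stop 2 → stop 1 → stop 3: 16+15+3 = 34
Base → stop 2 → stop 3 → stop 1: 16+12+3 = 31
Base → stop 3 → stop 1 → stop 2: 8+3+15 = 26
Base → stop 3 → stop 2 → stop 1: 8+12+15 = 35
The minimum is 21.
One shortest path: Base → stop 1 → stop 3 → stop 2.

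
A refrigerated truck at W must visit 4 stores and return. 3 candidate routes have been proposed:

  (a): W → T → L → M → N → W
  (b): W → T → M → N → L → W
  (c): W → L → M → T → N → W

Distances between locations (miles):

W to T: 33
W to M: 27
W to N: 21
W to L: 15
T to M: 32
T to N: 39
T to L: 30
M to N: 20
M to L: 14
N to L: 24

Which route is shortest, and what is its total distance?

118 miles — (a) is the shortest.

(a): 33 + 30 + 14 + 20 + 21 = 118
(b): 33 + 32 + 20 + 24 + 15 = 124
(c): 15 + 14 + 32 + 39 + 21 = 121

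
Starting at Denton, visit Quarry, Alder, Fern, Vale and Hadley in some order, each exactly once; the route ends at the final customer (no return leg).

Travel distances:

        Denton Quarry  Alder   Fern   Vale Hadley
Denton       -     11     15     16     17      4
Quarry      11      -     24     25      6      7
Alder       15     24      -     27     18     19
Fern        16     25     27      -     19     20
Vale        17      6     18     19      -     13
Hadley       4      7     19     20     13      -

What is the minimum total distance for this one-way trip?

62 — the minimum one-way total.

There are 5! = 120 possible orderings.
Denton - Quarry - Alder - Fern - Vale - Hadley: 11+24+27+19+13 = 94
Denton - Quarry - Alder - Fern - Hadley - Vale: 11+24+27+20+13 = 95
Denton - Quarry - Alder - Vale - Fern - Hadley: 11+24+18+19+20 = 92
Denton - Quarry - Alder - Vale - Hadley - Fern: 11+24+18+13+20 = 86
Denton - Quarry - Alder - Hadley - Fern - Vale: 11+24+19+20+19 = 93
Denton - Quarry - Alder - Hadley - Vale - Fern: 11+24+19+13+19 = 86
Denton - Quarry - Fern - Alder - Vale - Hadley: 11+25+27+18+13 = 94
Denton - Quarry - Fern - Alder - Hadley - Vale: 11+25+27+19+13 = 95
Denton - Quarry - Fern - Vale - Alder - Hadley: 11+25+19+18+19 = 92
Denton - Quarry - Fern - Vale - Hadley - Alder: 11+25+19+13+19 = 87
Denton - Quarry - Fern - Hadley - Alder - Vale: 11+25+20+19+18 = 93
Denton - Quarry - Fern - Hadley - Vale - Alder: 11+25+20+13+18 = 87
Denton - Quarry - Vale - Alder - Fern - Hadley: 11+6+18+27+20 = 82
Denton - Quarry - Vale - Alder - Hadley - Fern: 11+6+18+19+20 = 74
… (106 more)
Denton - Hadley - Quarry - Vale - Alder - Fern: 4+7+6+18+27 = 62  ← best
The minimum is 62.
One shortest path: Denton → Hadley → Quarry → Vale → Alder → Fern.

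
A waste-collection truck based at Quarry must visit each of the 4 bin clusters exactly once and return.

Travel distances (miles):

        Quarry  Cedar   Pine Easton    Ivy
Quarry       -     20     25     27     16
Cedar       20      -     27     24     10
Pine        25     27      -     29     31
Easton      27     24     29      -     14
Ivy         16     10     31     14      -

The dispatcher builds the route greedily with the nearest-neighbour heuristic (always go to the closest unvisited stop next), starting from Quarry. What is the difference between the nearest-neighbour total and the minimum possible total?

From Quarry: Ivy=16, Cedar=20, Pine=25, Easton=27 → choose Ivy (16).
From Ivy: Cedar=10, Easton=14, Pine=31 → choose Cedar (10).
From Cedar: Easton=24, Pine=27 → choose Easton (24).
From Easton: Pine=29 → choose Pine (29).
NN route Quarry → Ivy → Cedar → Easton → Pine → Quarry costs 104.
Optimal: Quarry → Cedar → Ivy → Easton → Pine → Quarry costs 98 (by enumerating all 12 distinct tours).
Excess = 104 − 98 = 6.

6 miles longer than the optimal tour.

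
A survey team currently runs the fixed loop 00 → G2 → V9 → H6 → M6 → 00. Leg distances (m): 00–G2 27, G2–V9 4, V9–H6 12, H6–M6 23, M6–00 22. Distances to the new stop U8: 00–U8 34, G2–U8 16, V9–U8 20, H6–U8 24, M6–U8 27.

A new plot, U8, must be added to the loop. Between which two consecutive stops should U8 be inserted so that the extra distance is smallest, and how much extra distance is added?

Insertion cost between consecutive stops i–j is d(i,U8) + d(U8,j) − d(i,j):
  between 00 and G2: 34 + 16 − 27 = 23
  between G2 and V9: 16 + 20 − 4 = 32
  between V9 and H6: 20 + 24 − 12 = 32
  between H6 and M6: 24 + 27 − 23 = 28
  between M6 and 00: 27 + 34 − 22 = 39
Cheapest insertion is between 00 and G2, adding 23.
New total = 88 + 23 = 111.

+23 m — insert U8 between 00 and G2.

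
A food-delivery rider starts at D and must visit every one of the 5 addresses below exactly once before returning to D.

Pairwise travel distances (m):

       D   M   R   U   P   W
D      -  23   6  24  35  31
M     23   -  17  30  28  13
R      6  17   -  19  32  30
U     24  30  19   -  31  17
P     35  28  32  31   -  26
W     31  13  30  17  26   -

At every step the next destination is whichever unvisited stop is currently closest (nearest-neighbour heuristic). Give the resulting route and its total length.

From D: distances to unvisited — R=6, M=23, U=24, W=31, P=35. Nearest is R (6).
From R: distances to unvisited — M=17, U=19, W=30, P=32. Nearest is M (17).
From M: distances to unvisited — W=13, P=28, U=30. Nearest is W (13).
From W: distances to unvisited — U=17, P=26. Nearest is U (17).
From U: distances to unvisited — P=31. Nearest is P (31).
Return P→D: 35.
Total = 6 + 17 + 13 + 17 + 31 + 35 = 119.

Nearest-neighbour total = 119 m; route D → R → M → W → U → P → D.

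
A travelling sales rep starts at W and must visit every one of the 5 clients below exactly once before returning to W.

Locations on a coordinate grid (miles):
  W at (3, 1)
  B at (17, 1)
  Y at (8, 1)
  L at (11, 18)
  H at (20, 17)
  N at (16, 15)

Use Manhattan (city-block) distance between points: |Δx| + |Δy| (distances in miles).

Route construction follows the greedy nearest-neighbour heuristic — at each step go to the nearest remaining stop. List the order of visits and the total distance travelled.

From W: distances to unvisited — Y=5, B=14, L=25, N=27, H=33. Nearest is Y (5).
From Y: distances to unvisited — B=9, L=20, N=22, H=28. Nearest is B (9).
From B: distances to unvisited — N=15, H=19, L=23. Nearest is N (15).
From N: distances to unvisited — H=6, L=8. Nearest is H (6).
From H: distances to unvisited — L=10. Nearest is L (10).
Return L→W: 25.
Total = 5 + 9 + 15 + 6 + 10 + 25 = 70.

Total distance 70 miles via the nearest-neighbour route W → Y → B → N → H → L → W.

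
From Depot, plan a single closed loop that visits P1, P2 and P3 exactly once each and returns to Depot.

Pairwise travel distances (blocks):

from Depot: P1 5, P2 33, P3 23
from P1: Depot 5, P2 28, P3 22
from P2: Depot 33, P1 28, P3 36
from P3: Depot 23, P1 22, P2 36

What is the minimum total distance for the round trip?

Minimum total distance: 92 blocks.

Depot-P1-P2-P3-Depot: 5+28+36+23 = 92
Depot-P1-P3-P2-Depot: 5+22+36+33 = 96
Depot-P2-P1-P3-Depot: 33+28+22+23 = 106
The minimum is 92.
One optimal route: Depot → P1 → P2 → P3 → Depot (or its reverse).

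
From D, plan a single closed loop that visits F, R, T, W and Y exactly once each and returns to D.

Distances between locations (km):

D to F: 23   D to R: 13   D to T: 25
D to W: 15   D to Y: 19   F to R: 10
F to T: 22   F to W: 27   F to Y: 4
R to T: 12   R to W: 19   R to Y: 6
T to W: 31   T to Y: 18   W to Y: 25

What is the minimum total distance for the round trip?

There are 60 distinct closed tours to check (reversals are equivalent).
D-F-R-T-W-Y-D: 23+10+12+31+25+19 = 120
D-F-R-T-Y-W-D: 23+10+12+18+25+15 = 103
D-F-R-W-T-Y-D: 23+10+19+31+18+19 = 120
D-F-R-W-Y-T-D: 23+10+19+25+18+25 = 120
D-F-R-Y-T-W-D: 23+10+6+18+31+15 = 103
D-F-R-Y-W-T-D: 23+10+6+25+31+25 = 120
D-F-T-R-W-Y-D: 23+22+12+19+25+19 = 120
D-F-T-R-Y-W-D: 23+22+12+6+25+15 = 103
D-F-T-W-R-Y-D: 23+22+31+19+6+19 = 120
D-F-T-W-Y-R-D: 23+22+31+25+6+13 = 120
D-F-T-Y-R-W-D: 23+22+18+6+19+15 = 103
D-F-T-Y-W-R-D: 23+22+18+25+19+13 = 120
D-F-W-R-T-Y-D: 23+27+19+12+18+19 = 118
D-F-W-R-Y-T-D: 23+27+19+6+18+25 = 118
… (46 more)
D-R-T-Y-F-W-D: 13+12+18+4+27+15 = 89  ← best
The minimum is 89.
One optimal route: D → R → T → Y → F → W → D (or its reverse).

Shortest round trip = 89 km.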